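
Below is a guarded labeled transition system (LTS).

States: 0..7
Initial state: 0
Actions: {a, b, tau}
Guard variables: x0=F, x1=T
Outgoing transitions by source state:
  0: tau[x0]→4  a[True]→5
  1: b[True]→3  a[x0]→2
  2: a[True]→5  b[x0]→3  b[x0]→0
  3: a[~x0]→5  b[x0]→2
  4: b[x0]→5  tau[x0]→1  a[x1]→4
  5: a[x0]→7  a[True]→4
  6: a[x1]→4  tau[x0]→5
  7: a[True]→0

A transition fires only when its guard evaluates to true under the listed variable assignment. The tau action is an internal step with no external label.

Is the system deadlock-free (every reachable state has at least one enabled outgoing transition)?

Reachable = {0,4,5}
  0: a→5  [deg 1]
  4: a→4  [deg 1]
  5: a→4  [deg 1]

Answer: DEADLOCK-FREE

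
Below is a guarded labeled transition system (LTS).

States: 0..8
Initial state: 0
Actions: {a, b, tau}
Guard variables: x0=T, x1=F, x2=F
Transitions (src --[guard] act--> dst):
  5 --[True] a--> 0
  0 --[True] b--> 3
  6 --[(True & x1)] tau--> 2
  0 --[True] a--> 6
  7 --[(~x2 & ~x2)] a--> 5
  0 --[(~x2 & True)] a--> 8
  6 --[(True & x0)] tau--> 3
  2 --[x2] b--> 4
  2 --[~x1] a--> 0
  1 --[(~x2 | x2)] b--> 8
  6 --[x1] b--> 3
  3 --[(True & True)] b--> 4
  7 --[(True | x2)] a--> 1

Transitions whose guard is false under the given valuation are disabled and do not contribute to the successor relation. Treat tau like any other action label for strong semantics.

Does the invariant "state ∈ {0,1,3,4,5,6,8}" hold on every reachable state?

Inv-set: {0,1,3,4,5,6,8}
R = {0,3,4,6,8}
  0: safe
  3: safe
  4: safe
  6: safe
  8: safe

Answer: INVARIANT HOLDS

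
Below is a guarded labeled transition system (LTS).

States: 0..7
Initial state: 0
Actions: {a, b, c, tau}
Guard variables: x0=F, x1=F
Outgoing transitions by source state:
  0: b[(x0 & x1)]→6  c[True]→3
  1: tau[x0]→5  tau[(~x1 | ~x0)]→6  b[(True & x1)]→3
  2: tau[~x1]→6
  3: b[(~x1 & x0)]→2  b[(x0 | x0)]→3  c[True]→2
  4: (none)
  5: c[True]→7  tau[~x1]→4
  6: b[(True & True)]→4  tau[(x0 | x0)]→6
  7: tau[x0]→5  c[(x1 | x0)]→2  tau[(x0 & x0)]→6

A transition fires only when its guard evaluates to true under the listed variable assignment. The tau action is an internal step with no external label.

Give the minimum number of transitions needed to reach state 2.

BFS to 2:
  depth 0: {0}
  depth 1: {3}
  depth 2: {2}
first hit 2 at d=2 via c·c

Answer: 2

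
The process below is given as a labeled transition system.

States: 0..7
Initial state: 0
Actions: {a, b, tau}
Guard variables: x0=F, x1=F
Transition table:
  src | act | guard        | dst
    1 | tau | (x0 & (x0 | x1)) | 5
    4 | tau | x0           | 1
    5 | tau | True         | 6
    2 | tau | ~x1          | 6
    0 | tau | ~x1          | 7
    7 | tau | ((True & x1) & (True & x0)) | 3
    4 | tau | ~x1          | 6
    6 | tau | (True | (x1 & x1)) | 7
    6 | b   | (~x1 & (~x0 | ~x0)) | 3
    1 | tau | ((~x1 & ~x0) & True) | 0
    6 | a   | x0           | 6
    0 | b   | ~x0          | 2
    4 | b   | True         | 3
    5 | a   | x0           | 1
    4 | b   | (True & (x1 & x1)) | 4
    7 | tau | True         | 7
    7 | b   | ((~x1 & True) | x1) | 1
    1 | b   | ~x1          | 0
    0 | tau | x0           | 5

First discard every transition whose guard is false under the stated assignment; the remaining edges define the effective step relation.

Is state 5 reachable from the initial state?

Answer: UNREACHABLE

Trace:
12 transition(s) survive guard evaluation.
L0 = {0}
L1 = {2,7}  cumulative {0,2,7}
L2 = {1,6}  cumulative {0,1,2,6,7}
L3 = {3}  cumulative {0,1,2,3,6,7}
R = {0,1,2,3,6,7}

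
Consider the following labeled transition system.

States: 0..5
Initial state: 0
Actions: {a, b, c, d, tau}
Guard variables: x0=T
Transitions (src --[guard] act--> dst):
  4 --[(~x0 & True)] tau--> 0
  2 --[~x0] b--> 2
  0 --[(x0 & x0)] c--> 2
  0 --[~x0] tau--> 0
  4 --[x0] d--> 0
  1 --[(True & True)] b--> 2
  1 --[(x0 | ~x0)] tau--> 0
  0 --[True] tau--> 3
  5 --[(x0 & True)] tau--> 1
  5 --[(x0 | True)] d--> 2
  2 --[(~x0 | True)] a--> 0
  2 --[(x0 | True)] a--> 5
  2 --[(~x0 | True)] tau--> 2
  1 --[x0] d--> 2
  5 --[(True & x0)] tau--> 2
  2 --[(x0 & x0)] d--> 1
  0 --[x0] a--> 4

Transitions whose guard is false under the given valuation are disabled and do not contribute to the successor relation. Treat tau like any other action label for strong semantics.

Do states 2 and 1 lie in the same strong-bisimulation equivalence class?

Answer: NOT BISIMILAR

Trace:
Bisimulation quotient by refinement:
  π0 = {{0,1,2,3,4,5}}
  π1 = {{0},{1},{2},{3},{4},{5}}
6 equivalence class(es) (converged in 2)
2∈{2}, 1∈{1}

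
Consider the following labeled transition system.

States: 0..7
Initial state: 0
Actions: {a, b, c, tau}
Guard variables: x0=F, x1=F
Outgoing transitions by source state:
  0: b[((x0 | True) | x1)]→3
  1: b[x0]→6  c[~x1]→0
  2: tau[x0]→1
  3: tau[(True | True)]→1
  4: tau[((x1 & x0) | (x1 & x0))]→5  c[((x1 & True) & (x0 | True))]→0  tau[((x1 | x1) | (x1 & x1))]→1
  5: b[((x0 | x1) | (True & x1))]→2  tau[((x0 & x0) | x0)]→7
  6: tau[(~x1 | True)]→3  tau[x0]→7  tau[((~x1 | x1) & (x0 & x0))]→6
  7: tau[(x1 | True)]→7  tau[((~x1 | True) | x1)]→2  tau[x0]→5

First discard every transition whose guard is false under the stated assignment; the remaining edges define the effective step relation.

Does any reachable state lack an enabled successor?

Answer: DEADLOCK-FREE

Trace:
R = {0,1,3}
  0: b→3  [deg 1]
  1: c→0  [deg 1]
  3: tau→1  [deg 1]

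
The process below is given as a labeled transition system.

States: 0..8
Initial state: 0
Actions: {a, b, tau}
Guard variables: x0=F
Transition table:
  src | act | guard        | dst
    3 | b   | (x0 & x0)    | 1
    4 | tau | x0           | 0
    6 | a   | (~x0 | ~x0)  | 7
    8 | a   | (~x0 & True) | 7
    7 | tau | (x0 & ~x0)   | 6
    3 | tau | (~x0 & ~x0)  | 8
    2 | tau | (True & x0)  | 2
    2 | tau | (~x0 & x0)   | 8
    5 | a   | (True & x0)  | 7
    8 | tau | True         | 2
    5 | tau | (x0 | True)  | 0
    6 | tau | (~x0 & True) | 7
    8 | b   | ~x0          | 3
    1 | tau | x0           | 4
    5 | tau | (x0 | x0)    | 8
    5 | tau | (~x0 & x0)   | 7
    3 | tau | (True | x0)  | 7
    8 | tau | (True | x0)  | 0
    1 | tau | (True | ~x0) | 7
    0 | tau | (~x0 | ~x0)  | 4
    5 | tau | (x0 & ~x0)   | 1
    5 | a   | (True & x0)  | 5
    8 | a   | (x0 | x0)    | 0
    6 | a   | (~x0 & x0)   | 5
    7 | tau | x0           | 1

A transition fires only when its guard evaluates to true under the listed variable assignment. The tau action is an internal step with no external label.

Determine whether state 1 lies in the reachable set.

11 transition(s) survive guard evaluation.
L0 = {0}
L1 = {4}  now seen {0,4}
Reach set: {0,4}

Answer: UNREACHABLE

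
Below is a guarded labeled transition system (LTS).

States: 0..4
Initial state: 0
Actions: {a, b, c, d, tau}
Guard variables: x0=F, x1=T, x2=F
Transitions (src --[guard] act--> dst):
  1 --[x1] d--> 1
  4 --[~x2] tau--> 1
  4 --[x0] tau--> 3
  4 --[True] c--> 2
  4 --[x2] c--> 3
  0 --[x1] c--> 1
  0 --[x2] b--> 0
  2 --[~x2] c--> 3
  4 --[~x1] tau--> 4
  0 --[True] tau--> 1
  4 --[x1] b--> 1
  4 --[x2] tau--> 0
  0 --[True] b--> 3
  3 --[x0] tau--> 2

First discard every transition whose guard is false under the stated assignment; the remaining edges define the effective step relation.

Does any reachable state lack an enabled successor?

Reachable = {0,1,3}
  0: b→3  c→1  tau→1  [deg 3]
  1: d→1  [deg 1]
  3: ∅  [no exit]
witness 3: b

Answer: DEADLOCK at state 3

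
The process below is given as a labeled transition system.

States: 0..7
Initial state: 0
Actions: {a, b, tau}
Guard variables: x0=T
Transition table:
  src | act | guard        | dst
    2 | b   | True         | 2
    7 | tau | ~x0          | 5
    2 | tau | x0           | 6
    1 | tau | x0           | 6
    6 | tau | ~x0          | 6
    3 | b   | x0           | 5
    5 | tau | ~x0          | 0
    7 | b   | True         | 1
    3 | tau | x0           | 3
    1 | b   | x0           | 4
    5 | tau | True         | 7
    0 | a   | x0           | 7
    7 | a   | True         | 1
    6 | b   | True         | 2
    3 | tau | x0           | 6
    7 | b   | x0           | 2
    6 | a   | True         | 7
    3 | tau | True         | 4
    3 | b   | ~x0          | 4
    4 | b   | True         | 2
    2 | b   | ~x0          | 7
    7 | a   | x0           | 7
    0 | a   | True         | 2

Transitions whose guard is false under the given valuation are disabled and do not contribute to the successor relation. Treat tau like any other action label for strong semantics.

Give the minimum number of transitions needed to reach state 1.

Answer: 2

Trace:
Breadth-first toward 1:
  L0 = {0}
  L1 = {2,7}
  L2 = {1,6}
depth(1)=2, e.g. a·a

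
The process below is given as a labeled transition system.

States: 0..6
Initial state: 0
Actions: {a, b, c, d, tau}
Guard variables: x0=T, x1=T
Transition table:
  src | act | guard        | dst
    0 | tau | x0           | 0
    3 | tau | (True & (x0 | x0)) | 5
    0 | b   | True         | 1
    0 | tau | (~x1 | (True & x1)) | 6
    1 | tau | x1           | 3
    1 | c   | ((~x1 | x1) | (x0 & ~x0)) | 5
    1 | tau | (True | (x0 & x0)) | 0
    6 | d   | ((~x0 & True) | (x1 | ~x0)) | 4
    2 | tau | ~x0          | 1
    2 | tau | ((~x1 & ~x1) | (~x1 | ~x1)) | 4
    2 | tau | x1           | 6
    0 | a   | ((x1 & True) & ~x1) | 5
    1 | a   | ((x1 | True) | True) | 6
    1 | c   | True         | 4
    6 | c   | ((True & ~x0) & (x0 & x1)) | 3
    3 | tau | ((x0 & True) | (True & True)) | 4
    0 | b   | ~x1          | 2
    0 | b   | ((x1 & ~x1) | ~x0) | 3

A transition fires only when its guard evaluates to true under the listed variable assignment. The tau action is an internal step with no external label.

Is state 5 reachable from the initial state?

Answer: REACHABLE

Working:
Guard filter leaves 12 enabled edge(s).
depth 0: {0}
depth 1: {1,6}  total {0,1,6}
depth 2: {3,4,5}  total {0,1,3,4,5,6}
Reach set: {0,1,3,4,5,6}
trace reaching 5: b·c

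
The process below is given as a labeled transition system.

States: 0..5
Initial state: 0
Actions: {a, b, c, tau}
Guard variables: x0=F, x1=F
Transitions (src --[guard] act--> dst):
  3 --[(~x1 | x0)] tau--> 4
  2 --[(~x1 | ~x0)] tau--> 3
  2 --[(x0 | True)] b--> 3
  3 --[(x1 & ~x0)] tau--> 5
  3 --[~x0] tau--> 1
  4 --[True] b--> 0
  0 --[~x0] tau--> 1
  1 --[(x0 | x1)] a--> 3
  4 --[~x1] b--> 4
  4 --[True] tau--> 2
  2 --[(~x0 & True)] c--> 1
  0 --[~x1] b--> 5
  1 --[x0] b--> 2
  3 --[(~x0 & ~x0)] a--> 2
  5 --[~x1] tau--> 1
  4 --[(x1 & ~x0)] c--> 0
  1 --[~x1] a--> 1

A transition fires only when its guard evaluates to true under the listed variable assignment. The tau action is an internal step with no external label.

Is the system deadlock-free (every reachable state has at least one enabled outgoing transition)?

R = {0,1,5}
  0: b→5  tau→1  [2 exit(s)]
  1: a→1  [1 exit(s)]
  5: tau→1  [1 exit(s)]

Answer: DEADLOCK-FREE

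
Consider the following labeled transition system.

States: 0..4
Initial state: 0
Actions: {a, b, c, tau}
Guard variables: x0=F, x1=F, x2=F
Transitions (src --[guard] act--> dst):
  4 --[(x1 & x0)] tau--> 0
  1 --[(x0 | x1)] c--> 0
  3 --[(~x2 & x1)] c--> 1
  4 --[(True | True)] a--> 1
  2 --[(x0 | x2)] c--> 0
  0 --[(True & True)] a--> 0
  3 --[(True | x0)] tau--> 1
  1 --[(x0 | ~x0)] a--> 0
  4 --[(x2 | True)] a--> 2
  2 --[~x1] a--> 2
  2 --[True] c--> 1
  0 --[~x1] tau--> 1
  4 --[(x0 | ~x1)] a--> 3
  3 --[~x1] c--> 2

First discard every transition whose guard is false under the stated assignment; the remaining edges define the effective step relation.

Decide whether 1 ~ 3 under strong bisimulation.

Answer: NOT BISIMILAR

Analysis:
Compute ~ classes (split until stable):
  P[0] = {{0,1,2,3,4}}
  P[1] = {{0},{1,4},{2},{3}}
  P[2] = {{0},{1},{2},{3},{4}}
5 equivalence class(es) (converged in 3)
class of 1: {1}; class of 3: {3}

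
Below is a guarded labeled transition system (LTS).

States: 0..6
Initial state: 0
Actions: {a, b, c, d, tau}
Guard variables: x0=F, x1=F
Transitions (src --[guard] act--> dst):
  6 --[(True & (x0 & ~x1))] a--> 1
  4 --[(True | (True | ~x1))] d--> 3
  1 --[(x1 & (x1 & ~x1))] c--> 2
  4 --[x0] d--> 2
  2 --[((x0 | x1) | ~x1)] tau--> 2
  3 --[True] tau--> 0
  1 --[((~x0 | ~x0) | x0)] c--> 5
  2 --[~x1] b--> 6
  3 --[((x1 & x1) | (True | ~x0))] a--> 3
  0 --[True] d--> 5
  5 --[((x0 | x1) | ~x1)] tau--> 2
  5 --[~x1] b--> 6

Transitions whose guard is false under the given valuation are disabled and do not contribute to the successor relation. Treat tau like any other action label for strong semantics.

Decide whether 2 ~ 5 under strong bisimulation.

Answer: BISIMILAR

Working:
Refine partition for ~:
  P[0] = {{0,1,2,3,4,5,6}}
  P[1] = {{0,4},{1},{2,5},{3},{6}}
  P[2] = {{0},{1},{2,5},{3},{4},{6}}
Fixed point at round 3; 6 class(es).
2∈{2,5}, 5∈{2,5}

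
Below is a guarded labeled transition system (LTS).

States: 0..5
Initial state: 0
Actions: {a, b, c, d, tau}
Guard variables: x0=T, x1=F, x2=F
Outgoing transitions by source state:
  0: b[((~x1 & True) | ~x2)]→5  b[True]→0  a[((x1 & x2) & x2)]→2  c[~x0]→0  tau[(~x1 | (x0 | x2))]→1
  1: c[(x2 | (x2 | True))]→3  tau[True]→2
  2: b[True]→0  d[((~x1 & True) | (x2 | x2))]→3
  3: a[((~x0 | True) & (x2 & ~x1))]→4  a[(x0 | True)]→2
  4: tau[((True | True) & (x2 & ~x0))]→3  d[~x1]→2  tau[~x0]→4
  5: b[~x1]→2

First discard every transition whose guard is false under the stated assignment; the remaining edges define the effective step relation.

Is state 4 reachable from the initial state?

Answer: UNREACHABLE

Analysis:
Guard filter leaves 10 enabled edge(s).
depth 0: {0}
depth 1: {1,5}  now seen {0,1,5}
depth 2: {2,3}  now seen {0,1,2,3,5}
R = {0,1,2,3,5}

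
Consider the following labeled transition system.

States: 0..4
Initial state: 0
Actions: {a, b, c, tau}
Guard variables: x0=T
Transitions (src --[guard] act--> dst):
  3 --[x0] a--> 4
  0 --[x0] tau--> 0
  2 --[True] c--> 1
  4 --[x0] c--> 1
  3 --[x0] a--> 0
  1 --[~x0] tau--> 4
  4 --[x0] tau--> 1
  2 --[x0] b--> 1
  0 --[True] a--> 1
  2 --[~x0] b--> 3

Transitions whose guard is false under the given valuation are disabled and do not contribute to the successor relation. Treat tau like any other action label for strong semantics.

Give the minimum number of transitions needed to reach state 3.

Layered search for 3:
  depth 0: {0}
  depth 1: {1}
3 never appears.

Answer: UNREACHABLE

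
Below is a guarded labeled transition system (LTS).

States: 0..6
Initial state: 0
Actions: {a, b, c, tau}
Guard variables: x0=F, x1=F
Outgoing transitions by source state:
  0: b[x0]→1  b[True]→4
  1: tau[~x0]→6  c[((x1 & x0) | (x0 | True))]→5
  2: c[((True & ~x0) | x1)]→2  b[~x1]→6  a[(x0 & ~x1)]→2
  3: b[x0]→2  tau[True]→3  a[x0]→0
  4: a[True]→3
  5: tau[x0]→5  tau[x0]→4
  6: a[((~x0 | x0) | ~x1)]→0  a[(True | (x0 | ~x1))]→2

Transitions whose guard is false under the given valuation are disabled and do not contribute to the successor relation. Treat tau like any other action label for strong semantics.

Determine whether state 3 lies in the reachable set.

9 transition(s) survive guard evaluation.
Layer 0: {0}
Layer 1: {4}  now seen {0,4}
Layer 2: {3}  now seen {0,3,4}
Reachable = {0,3,4}
trace reaching 3: b·a

Answer: REACHABLE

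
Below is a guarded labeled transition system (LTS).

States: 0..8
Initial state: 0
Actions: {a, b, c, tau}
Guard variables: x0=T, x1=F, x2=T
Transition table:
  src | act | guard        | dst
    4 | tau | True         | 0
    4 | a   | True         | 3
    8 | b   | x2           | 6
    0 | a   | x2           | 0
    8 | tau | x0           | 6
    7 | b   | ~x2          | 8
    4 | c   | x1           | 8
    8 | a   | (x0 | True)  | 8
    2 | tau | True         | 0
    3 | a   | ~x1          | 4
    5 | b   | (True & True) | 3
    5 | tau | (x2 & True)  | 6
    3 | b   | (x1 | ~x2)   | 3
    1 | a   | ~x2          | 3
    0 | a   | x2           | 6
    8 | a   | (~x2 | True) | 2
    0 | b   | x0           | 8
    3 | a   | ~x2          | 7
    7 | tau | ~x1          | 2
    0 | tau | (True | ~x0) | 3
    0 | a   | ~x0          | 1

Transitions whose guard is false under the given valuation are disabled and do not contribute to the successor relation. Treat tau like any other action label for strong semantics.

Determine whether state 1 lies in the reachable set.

After dropping false guards: 15 live edges.
depth 0: {0}
depth 1: {3,6,8}  cumulative {0,3,6,8}
depth 2: {2,4}  cumulative {0,2,3,4,6,8}
Reachable = {0,2,3,4,6,8}

Answer: UNREACHABLE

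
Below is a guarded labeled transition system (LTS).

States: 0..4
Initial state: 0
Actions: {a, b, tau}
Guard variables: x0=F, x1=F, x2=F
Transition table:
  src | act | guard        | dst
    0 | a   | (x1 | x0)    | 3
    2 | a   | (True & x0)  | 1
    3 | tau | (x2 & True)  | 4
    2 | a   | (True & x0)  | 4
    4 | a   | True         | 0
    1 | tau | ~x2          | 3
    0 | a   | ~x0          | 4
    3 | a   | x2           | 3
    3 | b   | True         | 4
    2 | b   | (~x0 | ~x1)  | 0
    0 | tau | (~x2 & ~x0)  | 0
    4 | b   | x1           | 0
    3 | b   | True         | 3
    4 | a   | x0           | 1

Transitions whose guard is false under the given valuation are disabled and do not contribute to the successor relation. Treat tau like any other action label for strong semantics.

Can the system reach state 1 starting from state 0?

7 transition(s) survive guard evaluation.
depth 0: {0}
depth 1: {4}  total {0,4}
Reachable = {0,4}

Answer: UNREACHABLE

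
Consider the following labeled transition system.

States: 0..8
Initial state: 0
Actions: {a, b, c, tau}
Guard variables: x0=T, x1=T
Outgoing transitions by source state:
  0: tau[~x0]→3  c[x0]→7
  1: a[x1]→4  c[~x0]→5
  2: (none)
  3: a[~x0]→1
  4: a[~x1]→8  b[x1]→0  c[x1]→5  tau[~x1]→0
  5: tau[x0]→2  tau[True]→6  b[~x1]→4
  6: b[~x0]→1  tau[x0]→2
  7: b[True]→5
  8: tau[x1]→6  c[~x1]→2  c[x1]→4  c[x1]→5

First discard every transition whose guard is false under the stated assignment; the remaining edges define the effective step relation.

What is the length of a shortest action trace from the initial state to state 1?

BFS to 1:
  depth 0: {0}
  depth 1: {7}
  depth 2: {5}
  depth 3: {2,6}
1 never appears.

Answer: UNREACHABLE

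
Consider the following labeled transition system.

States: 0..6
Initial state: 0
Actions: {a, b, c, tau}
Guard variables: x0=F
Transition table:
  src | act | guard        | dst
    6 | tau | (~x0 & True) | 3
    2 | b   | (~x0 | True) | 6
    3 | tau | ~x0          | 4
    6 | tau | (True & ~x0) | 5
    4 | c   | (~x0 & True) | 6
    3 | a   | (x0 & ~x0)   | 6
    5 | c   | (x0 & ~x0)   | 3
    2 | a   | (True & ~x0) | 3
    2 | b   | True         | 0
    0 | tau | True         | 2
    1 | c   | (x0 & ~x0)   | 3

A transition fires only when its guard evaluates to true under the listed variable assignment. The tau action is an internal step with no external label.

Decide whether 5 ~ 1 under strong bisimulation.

Answer: BISIMILAR

Analysis:
Refine partition for ~:
  π0 = {{0,1,2,3,4,5,6}}
  π1 = {{0,3,6},{1,5},{2},{4}}
  π2 = {{0},{1,5},{2},{3},{4},{6}}
stable after 3 split(s): 6 block(s)
class of 5: {1,5}; class of 1: {1,5}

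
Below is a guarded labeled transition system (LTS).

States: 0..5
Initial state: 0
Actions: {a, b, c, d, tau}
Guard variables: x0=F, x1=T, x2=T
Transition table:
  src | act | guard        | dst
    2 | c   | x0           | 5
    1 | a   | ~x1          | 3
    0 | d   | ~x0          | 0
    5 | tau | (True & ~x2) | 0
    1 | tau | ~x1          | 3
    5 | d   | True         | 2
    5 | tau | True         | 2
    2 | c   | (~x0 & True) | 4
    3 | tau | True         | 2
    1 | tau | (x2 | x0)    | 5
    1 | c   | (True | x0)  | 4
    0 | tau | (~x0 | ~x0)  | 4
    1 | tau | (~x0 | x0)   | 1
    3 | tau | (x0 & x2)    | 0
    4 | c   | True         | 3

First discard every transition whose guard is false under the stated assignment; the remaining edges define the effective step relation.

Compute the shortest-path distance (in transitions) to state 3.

Answer: 2

Analysis:
Layered search for 3:
  L0 = {0}
  L1 = {4}
  L2 = {3}
3 enters at depth 2; path tau·c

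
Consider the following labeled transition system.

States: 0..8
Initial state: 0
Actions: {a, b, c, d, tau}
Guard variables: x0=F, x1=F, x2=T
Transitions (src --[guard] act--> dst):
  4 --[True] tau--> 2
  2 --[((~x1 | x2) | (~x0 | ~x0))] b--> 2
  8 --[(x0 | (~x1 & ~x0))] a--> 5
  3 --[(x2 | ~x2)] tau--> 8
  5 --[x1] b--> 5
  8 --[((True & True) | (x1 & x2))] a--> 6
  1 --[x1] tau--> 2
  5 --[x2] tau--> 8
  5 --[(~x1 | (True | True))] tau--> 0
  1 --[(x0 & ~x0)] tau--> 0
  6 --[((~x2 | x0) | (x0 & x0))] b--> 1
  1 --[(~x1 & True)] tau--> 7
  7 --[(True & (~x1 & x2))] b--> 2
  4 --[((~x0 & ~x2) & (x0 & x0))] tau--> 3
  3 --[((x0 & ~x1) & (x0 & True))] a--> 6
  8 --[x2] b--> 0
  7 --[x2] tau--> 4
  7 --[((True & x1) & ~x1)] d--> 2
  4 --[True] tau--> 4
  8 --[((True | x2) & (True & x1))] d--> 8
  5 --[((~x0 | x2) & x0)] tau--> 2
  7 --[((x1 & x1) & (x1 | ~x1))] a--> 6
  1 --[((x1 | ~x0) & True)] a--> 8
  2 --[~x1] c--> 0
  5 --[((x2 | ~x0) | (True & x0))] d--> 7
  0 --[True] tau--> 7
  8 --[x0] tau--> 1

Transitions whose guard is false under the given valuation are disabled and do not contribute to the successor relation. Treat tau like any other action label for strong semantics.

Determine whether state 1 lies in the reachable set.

Answer: UNREACHABLE

Working:
Guard filter leaves 16 enabled edge(s).
Layer 0: {0}
Layer 1: {7}  now seen {0,7}
Layer 2: {2,4}  now seen {0,2,4,7}
Reach set: {0,2,4,7}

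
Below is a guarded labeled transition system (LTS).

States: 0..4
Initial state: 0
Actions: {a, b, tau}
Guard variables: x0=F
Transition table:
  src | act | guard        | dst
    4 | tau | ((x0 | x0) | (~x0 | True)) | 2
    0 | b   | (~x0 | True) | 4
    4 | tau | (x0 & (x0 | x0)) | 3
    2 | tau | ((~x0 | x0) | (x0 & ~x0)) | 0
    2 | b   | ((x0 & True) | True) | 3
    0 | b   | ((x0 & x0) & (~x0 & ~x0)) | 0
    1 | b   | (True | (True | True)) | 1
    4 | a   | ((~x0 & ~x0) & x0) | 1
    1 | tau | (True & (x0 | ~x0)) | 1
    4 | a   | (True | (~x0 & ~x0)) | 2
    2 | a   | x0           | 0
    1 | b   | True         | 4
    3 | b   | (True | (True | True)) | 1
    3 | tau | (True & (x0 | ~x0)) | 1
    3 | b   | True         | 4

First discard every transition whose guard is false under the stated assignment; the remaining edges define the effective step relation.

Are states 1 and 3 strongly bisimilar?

Bisimulation quotient by refinement:
  π0 = {{0,1,2,3,4}}
  π1 = {{0},{1,2,3},{4}}
  π2 = {{0},{1,3},{2},{4}}
4 equivalence class(es) (converged in 3)
[1]={1,3}  [3]={1,3}

Answer: BISIMILAR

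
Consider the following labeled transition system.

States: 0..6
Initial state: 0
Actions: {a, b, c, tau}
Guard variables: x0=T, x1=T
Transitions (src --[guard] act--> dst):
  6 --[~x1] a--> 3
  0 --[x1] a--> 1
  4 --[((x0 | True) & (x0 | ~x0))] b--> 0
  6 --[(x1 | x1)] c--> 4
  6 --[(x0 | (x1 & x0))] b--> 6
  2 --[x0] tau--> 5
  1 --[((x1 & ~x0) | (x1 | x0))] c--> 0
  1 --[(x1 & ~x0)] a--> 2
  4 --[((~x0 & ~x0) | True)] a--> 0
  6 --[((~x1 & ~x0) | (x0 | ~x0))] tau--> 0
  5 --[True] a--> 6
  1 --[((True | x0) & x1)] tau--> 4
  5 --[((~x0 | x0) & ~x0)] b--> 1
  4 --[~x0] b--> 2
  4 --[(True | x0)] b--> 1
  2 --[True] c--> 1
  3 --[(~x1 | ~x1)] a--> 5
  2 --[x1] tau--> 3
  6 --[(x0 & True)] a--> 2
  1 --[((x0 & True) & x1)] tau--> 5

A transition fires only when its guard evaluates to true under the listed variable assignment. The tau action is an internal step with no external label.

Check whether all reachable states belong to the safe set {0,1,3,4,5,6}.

Safe = {0,1,3,4,5,6}
R = {0,1,2,3,4,5,6}
  0: safe
  1: safe
  2: VIOLATES
  3: safe
  4: safe
  5: safe
  6: safe
counterexample path to 2: a·tau·a·a

Answer: INVARIANT VIOLATED at state 2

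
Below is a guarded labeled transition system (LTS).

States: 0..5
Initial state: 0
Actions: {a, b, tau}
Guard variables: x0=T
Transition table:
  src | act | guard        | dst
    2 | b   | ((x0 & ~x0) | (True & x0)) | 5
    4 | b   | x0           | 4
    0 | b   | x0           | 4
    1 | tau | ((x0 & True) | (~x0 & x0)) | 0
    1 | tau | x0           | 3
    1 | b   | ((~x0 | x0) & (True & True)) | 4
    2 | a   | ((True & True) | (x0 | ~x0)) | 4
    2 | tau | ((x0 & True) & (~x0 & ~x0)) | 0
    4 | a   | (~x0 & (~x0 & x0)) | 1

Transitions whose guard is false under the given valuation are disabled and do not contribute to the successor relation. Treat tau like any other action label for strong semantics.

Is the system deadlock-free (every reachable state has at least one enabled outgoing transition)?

R = {0,4}
  0: b→4  [deg 1]
  4: b→4  [deg 1]

Answer: DEADLOCK-FREE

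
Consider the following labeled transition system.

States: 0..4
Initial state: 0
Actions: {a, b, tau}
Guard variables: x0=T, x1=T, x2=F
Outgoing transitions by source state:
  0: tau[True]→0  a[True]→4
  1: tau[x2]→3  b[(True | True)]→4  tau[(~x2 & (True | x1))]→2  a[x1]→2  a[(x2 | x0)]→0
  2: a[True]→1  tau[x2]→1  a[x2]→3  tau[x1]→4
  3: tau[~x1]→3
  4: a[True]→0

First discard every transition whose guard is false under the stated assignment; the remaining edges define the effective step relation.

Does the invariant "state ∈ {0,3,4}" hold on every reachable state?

Answer: INVARIANT HOLDS

Working:
Allowed set {0,3,4}
Reachable = {0,4}
  0: ok
  4: ok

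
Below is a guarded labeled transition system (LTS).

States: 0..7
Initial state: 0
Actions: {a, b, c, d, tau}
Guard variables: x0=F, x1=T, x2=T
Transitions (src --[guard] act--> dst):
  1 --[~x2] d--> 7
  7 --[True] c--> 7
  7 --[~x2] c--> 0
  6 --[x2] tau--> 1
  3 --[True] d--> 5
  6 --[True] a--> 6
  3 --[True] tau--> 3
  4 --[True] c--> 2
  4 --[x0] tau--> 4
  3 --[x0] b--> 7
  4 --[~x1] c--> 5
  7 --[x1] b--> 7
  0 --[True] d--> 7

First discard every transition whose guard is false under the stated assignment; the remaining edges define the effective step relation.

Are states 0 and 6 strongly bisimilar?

Answer: NOT BISIMILAR

Analysis:
Refine partition for ~:
  π0 = {{0,1,2,3,4,5,6,7}}
  π1 = {{0},{1,2,5},{3},{4},{6},{7}}
6 equivalence class(es) (converged in 2)
[0]={0}  [6]={6}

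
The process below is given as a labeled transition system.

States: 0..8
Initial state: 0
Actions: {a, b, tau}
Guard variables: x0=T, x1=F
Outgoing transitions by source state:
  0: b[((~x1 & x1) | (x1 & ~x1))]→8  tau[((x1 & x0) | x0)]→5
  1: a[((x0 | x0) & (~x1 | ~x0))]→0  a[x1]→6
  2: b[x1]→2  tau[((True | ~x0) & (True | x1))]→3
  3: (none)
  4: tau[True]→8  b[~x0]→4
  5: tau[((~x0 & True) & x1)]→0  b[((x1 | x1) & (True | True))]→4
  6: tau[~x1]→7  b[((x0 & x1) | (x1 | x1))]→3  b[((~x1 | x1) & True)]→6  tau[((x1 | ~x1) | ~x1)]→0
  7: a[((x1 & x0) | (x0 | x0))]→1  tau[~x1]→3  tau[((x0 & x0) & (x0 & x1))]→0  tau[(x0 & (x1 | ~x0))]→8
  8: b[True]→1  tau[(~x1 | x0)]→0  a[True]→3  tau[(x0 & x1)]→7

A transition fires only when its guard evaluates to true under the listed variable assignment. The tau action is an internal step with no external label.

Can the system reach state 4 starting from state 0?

Answer: UNREACHABLE

Analysis:
After dropping false guards: 12 live edges.
L0 = {0}
L1 = {5}  total {0,5}
Reach set: {0,5}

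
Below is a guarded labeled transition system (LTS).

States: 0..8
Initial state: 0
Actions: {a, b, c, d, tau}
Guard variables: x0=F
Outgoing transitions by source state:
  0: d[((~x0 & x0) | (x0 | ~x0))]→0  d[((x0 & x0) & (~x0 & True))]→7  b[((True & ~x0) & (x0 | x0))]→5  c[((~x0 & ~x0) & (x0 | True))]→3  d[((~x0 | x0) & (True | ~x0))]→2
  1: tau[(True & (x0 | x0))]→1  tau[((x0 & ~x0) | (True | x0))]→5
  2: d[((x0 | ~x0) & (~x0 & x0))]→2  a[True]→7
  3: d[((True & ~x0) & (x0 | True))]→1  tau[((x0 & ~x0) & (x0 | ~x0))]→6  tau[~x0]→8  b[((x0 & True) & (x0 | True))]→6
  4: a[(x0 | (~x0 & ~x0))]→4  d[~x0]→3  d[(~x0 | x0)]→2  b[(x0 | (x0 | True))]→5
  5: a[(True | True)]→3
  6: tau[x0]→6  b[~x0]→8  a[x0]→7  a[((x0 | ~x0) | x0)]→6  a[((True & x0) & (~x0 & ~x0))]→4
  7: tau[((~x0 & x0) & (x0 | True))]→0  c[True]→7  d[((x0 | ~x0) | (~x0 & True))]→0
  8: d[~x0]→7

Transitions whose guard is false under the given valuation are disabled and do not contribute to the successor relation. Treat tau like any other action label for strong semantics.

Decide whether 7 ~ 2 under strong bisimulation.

Answer: NOT BISIMILAR

Analysis:
Compute ~ classes (split until stable):
  π0 = {{0,1,2,3,4,5,6,7,8}}
  π1 = {{0,7},{1},{2,5},{3},{4},{6},{8}}
  π2 = {{0},{1},{2},{3},{4},{5},{6},{7},{8}}
Fixed point at round 3; 9 class(es).
7∈{7}, 2∈{2}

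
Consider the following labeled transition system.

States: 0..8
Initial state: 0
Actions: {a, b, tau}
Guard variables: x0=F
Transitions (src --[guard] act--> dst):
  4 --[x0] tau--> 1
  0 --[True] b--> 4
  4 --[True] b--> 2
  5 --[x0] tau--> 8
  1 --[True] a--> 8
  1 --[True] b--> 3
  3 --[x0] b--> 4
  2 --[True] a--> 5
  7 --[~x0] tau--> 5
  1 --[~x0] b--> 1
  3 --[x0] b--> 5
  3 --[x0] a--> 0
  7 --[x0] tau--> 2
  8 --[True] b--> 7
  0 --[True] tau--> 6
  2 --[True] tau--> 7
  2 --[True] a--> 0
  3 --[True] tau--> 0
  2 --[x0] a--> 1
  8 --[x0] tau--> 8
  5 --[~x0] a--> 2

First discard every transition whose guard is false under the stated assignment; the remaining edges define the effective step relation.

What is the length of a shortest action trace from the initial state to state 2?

Layered search for 2:
  Layer 0: {0}
  Layer 1: {4,6}
  Layer 2: {2}
2 enters at depth 2; path b·b

Answer: 2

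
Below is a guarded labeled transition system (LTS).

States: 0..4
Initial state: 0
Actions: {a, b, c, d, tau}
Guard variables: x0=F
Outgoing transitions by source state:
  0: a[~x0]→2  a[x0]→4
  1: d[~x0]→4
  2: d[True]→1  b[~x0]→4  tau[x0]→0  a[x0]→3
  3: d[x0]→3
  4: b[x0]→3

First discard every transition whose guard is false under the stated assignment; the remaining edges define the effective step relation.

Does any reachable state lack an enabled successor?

Answer: DEADLOCK at state 4

Working:
R = {0,1,2,4}
  0: a→2  [deg 1]
  1: d→4  [deg 1]
  2: b→4  d→1  [deg 2]
  4: ∅  [deadlock]
witness 4: a·b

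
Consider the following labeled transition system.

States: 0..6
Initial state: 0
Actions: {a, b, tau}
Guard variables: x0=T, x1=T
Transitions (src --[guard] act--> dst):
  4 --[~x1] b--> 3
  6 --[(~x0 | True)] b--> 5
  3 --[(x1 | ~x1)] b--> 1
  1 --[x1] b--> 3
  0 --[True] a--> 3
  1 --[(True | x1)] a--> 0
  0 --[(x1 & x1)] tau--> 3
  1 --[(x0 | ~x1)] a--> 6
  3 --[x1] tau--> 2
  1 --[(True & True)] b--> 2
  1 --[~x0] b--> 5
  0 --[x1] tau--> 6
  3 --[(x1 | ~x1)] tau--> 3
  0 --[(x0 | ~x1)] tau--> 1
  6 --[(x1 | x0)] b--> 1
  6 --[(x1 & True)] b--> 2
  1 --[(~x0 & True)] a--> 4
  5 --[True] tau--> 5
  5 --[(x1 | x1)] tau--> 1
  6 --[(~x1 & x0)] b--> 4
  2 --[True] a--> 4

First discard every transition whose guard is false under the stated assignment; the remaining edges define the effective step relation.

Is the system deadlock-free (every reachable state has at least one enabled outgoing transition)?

Answer: DEADLOCK at state 4

Working:
R = {0,1,2,3,4,5,6}
  0: a→3  tau→1  tau→3  tau→6  [deg 4]
  1: a→0  a→6  b→2  b→3  [deg 4]
  2: a→4  [deg 1]
  3: b→1  tau→2  tau→3  [deg 3]
  4: ∅  [no exit]
  5: tau→1  tau→5  [deg 2]
  6: b→1  b→2  b→5  [deg 3]
Path to 4: a·tau·a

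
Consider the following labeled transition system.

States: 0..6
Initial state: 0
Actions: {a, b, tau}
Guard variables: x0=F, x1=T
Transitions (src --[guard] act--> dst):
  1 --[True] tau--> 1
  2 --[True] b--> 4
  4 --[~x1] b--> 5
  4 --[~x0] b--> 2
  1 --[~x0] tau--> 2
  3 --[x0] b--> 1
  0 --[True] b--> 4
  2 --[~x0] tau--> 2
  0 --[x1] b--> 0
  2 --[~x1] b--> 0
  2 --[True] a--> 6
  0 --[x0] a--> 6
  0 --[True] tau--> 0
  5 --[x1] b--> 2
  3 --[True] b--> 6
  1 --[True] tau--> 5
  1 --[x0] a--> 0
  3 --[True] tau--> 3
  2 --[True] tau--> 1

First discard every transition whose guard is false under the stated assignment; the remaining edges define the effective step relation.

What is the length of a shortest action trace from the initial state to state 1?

Answer: 3

Analysis:
Breadth-first toward 1:
  Layer 0: {0}
  Layer 1: {4}
  Layer 2: {2}
  Layer 3: {1,6}
first hit 1 at d=3 via b·b·tau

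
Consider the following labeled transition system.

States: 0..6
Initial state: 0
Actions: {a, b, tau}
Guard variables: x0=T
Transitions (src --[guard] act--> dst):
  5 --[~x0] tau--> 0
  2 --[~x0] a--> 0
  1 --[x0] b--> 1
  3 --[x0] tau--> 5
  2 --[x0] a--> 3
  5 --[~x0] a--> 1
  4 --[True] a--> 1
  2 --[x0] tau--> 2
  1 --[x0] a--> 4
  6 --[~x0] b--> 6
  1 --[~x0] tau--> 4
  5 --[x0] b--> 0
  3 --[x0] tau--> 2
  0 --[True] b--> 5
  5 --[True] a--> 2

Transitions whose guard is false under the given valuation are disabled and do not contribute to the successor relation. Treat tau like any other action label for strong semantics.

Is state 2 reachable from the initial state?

10 transition(s) survive guard evaluation.
L0 = {0}
L1 = {5}  total {0,5}
L2 = {2}  total {0,2,5}
L3 = {3}  total {0,2,3,5}
R = {0,2,3,5}
trace reaching 2: b·a

Answer: REACHABLE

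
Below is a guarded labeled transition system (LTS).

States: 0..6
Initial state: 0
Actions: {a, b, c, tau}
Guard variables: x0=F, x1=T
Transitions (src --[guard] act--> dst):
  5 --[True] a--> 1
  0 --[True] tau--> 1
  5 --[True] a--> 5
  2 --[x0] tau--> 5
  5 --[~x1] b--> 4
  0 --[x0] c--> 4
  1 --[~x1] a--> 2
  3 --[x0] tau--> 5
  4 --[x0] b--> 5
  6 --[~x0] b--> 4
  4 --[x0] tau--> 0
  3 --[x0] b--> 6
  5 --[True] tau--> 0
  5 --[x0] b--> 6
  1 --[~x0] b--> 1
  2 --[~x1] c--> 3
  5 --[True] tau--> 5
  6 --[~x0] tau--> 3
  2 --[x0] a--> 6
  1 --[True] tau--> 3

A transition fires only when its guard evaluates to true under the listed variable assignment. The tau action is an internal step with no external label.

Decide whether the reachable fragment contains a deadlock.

Answer: DEADLOCK at state 3

Analysis:
Reach set: {0,1,3}
  0: tau→1  [1 out]
  1: b→1  tau→3  [2 out]
  3: ∅  [STUCK]
Path to 3: tau·tau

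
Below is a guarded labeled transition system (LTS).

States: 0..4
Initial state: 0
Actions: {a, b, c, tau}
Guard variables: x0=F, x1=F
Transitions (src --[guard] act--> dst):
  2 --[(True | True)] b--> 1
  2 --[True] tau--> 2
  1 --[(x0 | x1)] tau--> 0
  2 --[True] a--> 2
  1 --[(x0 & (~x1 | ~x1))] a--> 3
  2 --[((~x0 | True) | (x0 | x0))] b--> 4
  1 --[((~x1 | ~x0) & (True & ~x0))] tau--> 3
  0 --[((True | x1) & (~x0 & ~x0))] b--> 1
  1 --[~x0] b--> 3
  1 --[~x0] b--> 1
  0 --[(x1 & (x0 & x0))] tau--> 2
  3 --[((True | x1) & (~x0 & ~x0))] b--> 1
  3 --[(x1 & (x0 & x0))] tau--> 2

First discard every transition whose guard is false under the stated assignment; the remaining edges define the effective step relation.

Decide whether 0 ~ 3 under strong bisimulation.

Bisimulation quotient by refinement:
  P[0] = {{0,1,2,3,4}}
  P[1] = {{0,3},{1},{2},{4}}
4 equivalence class(es) (converged in 2)
0∈{0,3}, 3∈{0,3}

Answer: BISIMILAR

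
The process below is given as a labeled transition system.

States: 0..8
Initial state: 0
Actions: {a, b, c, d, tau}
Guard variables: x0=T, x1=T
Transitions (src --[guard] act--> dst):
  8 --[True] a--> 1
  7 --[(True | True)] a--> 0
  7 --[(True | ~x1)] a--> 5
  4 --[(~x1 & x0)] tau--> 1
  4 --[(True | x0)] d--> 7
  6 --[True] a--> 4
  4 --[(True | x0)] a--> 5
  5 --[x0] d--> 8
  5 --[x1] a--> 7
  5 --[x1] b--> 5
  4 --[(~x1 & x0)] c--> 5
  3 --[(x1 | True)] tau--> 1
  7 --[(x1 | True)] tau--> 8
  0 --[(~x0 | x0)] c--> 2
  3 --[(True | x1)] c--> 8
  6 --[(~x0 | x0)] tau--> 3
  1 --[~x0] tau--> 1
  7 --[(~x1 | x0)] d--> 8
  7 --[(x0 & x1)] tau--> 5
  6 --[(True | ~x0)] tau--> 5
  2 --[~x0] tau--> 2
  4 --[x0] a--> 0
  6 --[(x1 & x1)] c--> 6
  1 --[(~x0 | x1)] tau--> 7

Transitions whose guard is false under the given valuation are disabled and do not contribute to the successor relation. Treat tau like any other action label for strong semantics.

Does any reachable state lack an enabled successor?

Answer: DEADLOCK at state 2

Trace:
Reachable = {0,2}
  0: c→2  [1 out]
  2: ∅  [no exit]
witness 2: c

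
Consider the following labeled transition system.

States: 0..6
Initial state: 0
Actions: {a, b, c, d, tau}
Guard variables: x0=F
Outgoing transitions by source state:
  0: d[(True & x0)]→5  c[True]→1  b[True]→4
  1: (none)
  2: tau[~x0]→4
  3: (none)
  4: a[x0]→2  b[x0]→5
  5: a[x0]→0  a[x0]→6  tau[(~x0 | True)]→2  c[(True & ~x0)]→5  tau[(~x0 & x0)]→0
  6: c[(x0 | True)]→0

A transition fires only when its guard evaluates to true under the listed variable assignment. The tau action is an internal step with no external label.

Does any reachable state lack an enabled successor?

Answer: DEADLOCK at state 1

Working:
R = {0,1,4}
  0: b→4  c→1  [deg 2]
  1: ∅  [no exit]
  4: ∅  [no exit]
trace reaching 1: c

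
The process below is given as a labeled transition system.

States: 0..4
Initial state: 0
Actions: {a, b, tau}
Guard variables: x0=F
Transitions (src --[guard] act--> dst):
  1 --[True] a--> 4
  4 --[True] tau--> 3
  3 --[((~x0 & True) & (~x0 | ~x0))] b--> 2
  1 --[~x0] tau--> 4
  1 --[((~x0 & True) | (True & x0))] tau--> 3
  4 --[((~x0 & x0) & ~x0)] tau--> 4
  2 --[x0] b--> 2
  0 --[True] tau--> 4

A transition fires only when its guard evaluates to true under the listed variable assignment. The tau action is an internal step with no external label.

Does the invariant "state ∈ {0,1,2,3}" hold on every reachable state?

Allowed set {0,1,2,3}
R = {0,2,3,4}
  0: ok
  2: ok
  3: ok
  4: ✗ unsafe
witness against invariant: tau → 4

Answer: INVARIANT VIOLATED at state 4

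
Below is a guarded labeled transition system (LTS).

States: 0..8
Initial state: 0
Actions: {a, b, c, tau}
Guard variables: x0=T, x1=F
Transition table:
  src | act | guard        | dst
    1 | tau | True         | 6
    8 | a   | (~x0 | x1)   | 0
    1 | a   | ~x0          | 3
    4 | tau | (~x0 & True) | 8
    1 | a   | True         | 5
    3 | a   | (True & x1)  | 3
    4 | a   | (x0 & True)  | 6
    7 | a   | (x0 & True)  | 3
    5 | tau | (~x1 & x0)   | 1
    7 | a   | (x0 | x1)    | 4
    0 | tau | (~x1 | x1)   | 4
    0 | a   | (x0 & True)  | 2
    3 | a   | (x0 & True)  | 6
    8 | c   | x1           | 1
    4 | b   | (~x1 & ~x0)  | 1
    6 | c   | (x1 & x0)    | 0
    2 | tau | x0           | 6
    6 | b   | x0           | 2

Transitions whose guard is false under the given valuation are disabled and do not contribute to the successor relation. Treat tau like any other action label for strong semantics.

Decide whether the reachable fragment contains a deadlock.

Answer: DEADLOCK-FREE

Trace:
Reach set: {0,2,4,6}
  0: a→2  tau→4  [2 out]
  2: tau→6  [1 out]
  4: a→6  [1 out]
  6: b→2  [1 out]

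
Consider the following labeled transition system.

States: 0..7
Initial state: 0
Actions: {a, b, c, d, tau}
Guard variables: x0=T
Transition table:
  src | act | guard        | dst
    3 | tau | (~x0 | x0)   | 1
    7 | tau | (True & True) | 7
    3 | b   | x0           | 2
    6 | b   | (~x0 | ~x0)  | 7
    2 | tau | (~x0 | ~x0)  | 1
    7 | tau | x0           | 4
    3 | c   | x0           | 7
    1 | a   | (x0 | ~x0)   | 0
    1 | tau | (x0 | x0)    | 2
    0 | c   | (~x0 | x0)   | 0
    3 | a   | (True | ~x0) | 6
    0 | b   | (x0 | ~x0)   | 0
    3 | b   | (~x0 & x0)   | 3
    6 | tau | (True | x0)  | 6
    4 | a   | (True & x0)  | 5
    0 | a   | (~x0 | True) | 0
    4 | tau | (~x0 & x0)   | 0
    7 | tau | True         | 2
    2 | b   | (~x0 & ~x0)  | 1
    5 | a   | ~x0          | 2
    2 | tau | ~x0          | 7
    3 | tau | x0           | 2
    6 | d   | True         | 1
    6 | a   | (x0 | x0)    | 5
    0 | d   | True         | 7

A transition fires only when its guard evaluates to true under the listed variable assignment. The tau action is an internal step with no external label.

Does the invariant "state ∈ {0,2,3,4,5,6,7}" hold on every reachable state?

Allowed set {0,2,3,4,5,6,7}
Reach set: {0,2,4,5,7}
  0: ok
  2: ok
  4: ok
  5: ok
  7: ok

Answer: INVARIANT HOLDS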